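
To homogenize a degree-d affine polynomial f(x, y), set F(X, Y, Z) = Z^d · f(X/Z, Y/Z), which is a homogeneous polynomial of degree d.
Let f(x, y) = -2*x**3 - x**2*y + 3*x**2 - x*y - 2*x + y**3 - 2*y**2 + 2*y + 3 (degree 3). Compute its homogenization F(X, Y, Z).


F(X, Y, Z) = -2*X**3 - X**2*Y + 3*X**2*Z - X*Y*Z - 2*X*Z**2 + Y**3 - 2*Y**2*Z + 2*Y*Z**2 + 3*Z**3

deg(f) = 3.
Substitute x = X/Z, y = Y/Z into f, then multiply by Z^3.
  monomial -2·x^3·y^0 ↦ -2·X^3·Y^0·Z^0.
  monomial -1·x^2·y^1 ↦ -1·X^2·Y^1·Z^0.
  monomial 3·x^2·y^0 ↦ 3·X^2·Y^0·Z^1.
  monomial -1·x^1·y^1 ↦ -1·X^1·Y^1·Z^1.
  monomial -2·x^1·y^0 ↦ -2·X^1·Y^0·Z^2.
  monomial 1·x^0·y^3 ↦ 1·X^0·Y^3·Z^0.
  monomial -2·x^0·y^2 ↦ -2·X^0·Y^2·Z^1.
  monomial 2·x^0·y^1 ↦ 2·X^0·Y^1·Z^2.
  monomial 3·x^0·y^0 ↦ 3·X^0·Y^0·Z^3.
Collecting: F(X, Y, Z) = -2*X**3 - X**2*Y + 3*X**2*Z - X*Y*Z - 2*X*Z**2 + Y**3 - 2*Y**2*Z + 2*Y*Z**2 + 3*Z**3.


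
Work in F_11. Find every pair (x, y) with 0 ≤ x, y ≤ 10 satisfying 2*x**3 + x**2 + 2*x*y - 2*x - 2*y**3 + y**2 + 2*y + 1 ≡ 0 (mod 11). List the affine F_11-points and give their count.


Affine F_11-points: {(2, 1), (3, 4), (6, 2), (7, 1), (7, 8), (9, 5), (10, 4), (10, 9)}; count = 8.

For each of the 121 pairs (x, y) ∈ F_11², evaluate f(x, y) mod 11. Record the zeros.
  x = 0: [0↦1, 1↦2, 2↦4, 3↦6, 4↦7, 5↦6, 6↦2, 7↦5, 8↦3, 9↦6, 10↦2]  zeros at y ∈ ∅
  x = 1: [0↦2, 1↦5, 2↦9, 3↦2, 4↦5, 5↦6, 6↦4, 7↦9, 8↦9, 9↦3, 10↦1]  zeros at y ∈ ∅
  x = 2: [0↦6, 1↦0, 2↦6, 3↦1, 4↦6, 5↦9, 6↦9, 7↦5, 8↦7, 9↦3, 10↦3]  zeros at y ∈ {1}
  x = 3: [0↦3, 1↦10, 2↦7, 3↦4, 4↦0, 5↦5, 6↦7, 7↦5, 8↦9, 9↦7, 10↦9]  zeros at y ∈ {4}
  x = 4: [0↦5, 1↦3, 2↦2, 3↦1, 4↦10, 5↦6, 6↦10, 7↦10, 8↦5, 9↦5, 10↦9]  zeros at y ∈ ∅
  x = 5: [0↦2, 1↦2, 2↦3, 3↦4, 4↦4, 5↦2, 6↦8, 7↦10, 8↦7, 9↦9, 10↦4]  zeros at y ∈ ∅
  x = 6: [0↦6, 1↦8, 2↦0, 3↦3, 4↦5, 5↦5, 6↦2, 7↦6, 8↦5, 9↦9, 10↦6]  zeros at y ∈ {2}
  x = 7: [0↦7, 1↦0, 2↦5, 3↦10, 4↦3, 5↦5, 6↦4, 7↦10, 8↦0, 9↦6, 10↦5]  zeros at y ∈ {1, 8}
  x = 8: [0↦6, 1↦1, 2↦8, 3↦4, 4↦10, 5↦3, 6↦4, 7↦1, 8↦4, 9↦1, 10↦2]  zeros at y ∈ ∅
  x = 9: [0↦4, 1↦1, 2↦10, 3↦8, 4↦5, 5↦0, 6↦3, 7↦2, 8↦7, 9↦6, 10↦9]  zeros at y ∈ {5}
  x = 10: [0↦2, 1↦1, 2↦1, 3↦1, 4↦0, 5↦8, 6↦2, 7↦3, 8↦10, 9↦0, 10↦5]  zeros at y ∈ {4, 9}
Collecting zeros: affine points = {(2, 1), (3, 4), (6, 2), (7, 1), (7, 8), (9, 5), (10, 4), (10, 9)}.
Total count |C(F_11)_aff| = 8.


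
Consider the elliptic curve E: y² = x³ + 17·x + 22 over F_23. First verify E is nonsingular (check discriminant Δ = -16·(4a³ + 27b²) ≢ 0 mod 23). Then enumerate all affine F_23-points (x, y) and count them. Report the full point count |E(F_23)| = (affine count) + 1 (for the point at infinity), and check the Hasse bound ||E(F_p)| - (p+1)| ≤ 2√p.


Affine points = {(2, 8), (2, 15), (3, 10), (3, 13), (4, 4), (4, 19), (5, 5), (5, 18), (6, 8), (6, 15), (7, 1), (7, 22), (8, 7), (8, 16), (13, 5), (13, 18), (15, 8), (15, 15), (17, 7), (17, 16), (20, 6), (20, 17), (21, 7), (21, 16), (22, 2), (22, 21)}; affine count = 26; |E(F_23)| = 27.

Discriminant check: Δ ∝ 4a³ + 27b² = 4·17³ + 27·22² = 4·4913 + 27·484 ≡ 14 (mod 23). Nonzero ⇒ E is nonsingular.
For each x ∈ F_23, compute rhs = x³ + 17·x + 22 mod 23, then count y ∈ F_23 with y² ≡ rhs.
  x = 0: rhs = 22, matching y values: none (0 points).
  x = 1: rhs = 17, matching y values: none (0 points).
  x = 2: rhs = 18, matching y values: 8, 15 (2 points).
  x = 3: rhs = 8, matching y values: 10, 13 (2 points).
  x = 4: rhs = 16, matching y values: 4, 19 (2 points).
  x = 5: rhs = 2, matching y values: 5, 18 (2 points).
  x = 6: rhs = 18, matching y values: 8, 15 (2 points).
  x = 7: rhs = 1, matching y values: 1, 22 (2 points).
  x = 8: rhs = 3, matching y values: 7, 16 (2 points).
  x = 9: rhs = 7, matching y values: none (0 points).
  x = 10: rhs = 19, matching y values: none (0 points).
  x = 11: rhs = 22, matching y values: none (0 points).
  x = 12: rhs = 22, matching y values: none (0 points).
  x = 13: rhs = 2, matching y values: 5, 18 (2 points).
  x = 14: rhs = 14, matching y values: none (0 points).
  x = 15: rhs = 18, matching y values: 8, 15 (2 points).
  x = 16: rhs = 20, matching y values: none (0 points).
  x = 17: rhs = 3, matching y values: 7, 16 (2 points).
  x = 18: rhs = 19, matching y values: none (0 points).
  x = 19: rhs = 5, matching y values: none (0 points).
  x = 20: rhs = 13, matching y values: 6, 17 (2 points).
  x = 21: rhs = 3, matching y values: 7, 16 (2 points).
  x = 22: rhs = 4, matching y values: 2, 21 (2 points).
Total affine count: 26.
Full point count |E(F_23)| = 26 + 1 = 27.
Hasse bound: |27 − (23+1)| = |3| = 3 ≤ 2√23 ≈ 9.5917 ✓.


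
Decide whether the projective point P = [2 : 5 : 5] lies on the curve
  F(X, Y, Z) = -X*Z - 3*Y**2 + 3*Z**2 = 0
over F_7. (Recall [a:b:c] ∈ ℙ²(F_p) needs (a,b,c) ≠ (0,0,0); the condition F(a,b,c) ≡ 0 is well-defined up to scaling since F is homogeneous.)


F(2,5,5) ≡ 4 (mod 7); P is NOT on the curve.

Evaluate F(2, 5, 5) term-by-term (mod 7).
  -X*Z ↦ -1·2·1·5 = -10
  -3*Y**2 ↦ -3·1·25·1 = -75
  3*Z**2 ↦ 3·1·1·25 = 75
Sum: F(2, 5, 5) = (-10) + (-75) + (75) = -10.
Reducing mod 7: -10 ≡ 4 (mod 7).
Since F(a, b, c) ≡ 4 ≠ 0 (mod 7), P does NOT lie on the curve.


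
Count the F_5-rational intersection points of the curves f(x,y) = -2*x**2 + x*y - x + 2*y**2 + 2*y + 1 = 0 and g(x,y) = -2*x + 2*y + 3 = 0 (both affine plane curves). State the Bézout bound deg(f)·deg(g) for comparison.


Common zeros: {(0, 1), (4, 0)}; count = 2; Bézout bound = 2.

deg(f) = 2, deg(g) = 1, so Bézout bound = 2.
Scan x ∈ F_5. For each x, list the y ∈ F_5 with f(x, y) ≡ 0 and those with g(x, y) ≡ 0 (mod 5); the common zeros in that column are the intersection.
  x = 0: f ≡ 0 at y ∈ {1, 3}; g ≡ 0 at y ∈ {1}; common: {1}.
  x = 1: f ≡ 0 at y ∈ {3}; g ≡ 0 at y ∈ {2}; common: ∅.
  x = 2: f ≡ 0 at y ∈ ∅; g ≡ 0 at y ∈ {3}; common: ∅.
  x = 3: f ≡ 0 at y ∈ {0}; g ≡ 0 at y ∈ {4}; common: ∅.
  x = 4: f ≡ 0 at y ∈ {0, 2}; g ≡ 0 at y ∈ {0}; common: {0}.
Collecting: common zeros = {(0, 1), (4, 0)}, so the count is 2.
Comparison with the Bézout bound: 2 ≤ 2 = deg(f)·deg(g), as expected for curves with no common component (the bound is attained).


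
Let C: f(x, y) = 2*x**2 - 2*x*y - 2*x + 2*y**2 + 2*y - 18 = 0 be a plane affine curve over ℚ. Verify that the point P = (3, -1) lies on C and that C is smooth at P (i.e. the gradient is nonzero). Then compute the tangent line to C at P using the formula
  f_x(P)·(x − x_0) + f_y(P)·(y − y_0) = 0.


Tangent line at P: 12*x - 8*y - 44 = 0.

Step 1: f(3, -1) = 0, so P lies on C.
Step 2: partial derivatives
  f_x(x, y) = 4*x - 2*y - 2, f_y(x, y) = -2*x + 4*y + 2.
  f_x(P) = 12, f_y(P) = -8 (gradient nonzero, so P is smooth).
Step 3: tangent line at P: 12·(x − 3) + -8·(y − -1) = 0.
Expanding: 12*x - 8*y - 44 = 0.


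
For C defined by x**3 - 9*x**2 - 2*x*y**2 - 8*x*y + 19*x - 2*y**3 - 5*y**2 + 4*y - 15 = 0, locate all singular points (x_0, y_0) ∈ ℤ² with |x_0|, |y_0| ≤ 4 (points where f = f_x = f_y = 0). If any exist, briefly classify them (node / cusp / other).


Singular points: {(3, -2)}; classification: cusp.

Compute partial derivatives:
  f_x = 3*x**2 - 18*x - 2*y**2 - 8*y + 19.
  f_y = -4*x*y - 8*x - 6*y**2 - 10*y + 4.
Scan x_0 ∈ {−4, ..., 4}. For each x_0, f_y(x_0, y) is a polynomial in y; find its integer roots y ∈ {−4, ..., 4}, then test f_x and f at those candidates.
  x = -4: f_y(-4, y) = -6*y**2 + 6*y + 36; vanishes at y ∈ {-2, 3}. (-4, -2): f_x = 147 ≠ 0; (-4, 3): f_x = 97 ≠ 0.
  x = -3: f_y(-3, y) = -6*y**2 + 2*y + 28; vanishes at y ∈ {-2}. (-3, -2): f_x = 108 ≠ 0.
  x = -2: f_y(-2, y) = -6*y**2 - 2*y + 20; vanishes at y ∈ {-2}. (-2, -2): f_x = 75 ≠ 0.
  x = -1: f_y(-1, y) = -6*y**2 - 6*y + 12; vanishes at y ∈ {-2, 1}. (-1, -2): f_x = 48 ≠ 0; (-1, 1): f_x = 30 ≠ 0.
  x = 0: f_y(0, y) = -6*y**2 - 10*y + 4; vanishes at y ∈ {-2}. (0, -2): f_x = 27 ≠ 0.
  x = 1: f_y(1, y) = -6*y**2 - 14*y - 4; vanishes at y ∈ {-2}. (1, -2): f_x = 12 ≠ 0.
  x = 2: f_y(2, y) = -6*y**2 - 18*y - 12; vanishes at y ∈ {-2, -1}. (2, -2): f_x = 3 ≠ 0; (2, -1): f_x = 1 ≠ 0.
  x = 3: f_y(3, y) = -6*y**2 - 22*y - 20; vanishes at y ∈ {-2}. (3, -2): f_x = 0, f = 0 — SINGULAR.
  x = 4: f_y(4, y) = -6*y**2 - 26*y - 28; vanishes at y ∈ {-2}. (4, -2): f_x = 3 ≠ 0.
Only singular point on the grid: (3, -2).
Classify: substitute x = 3 + u, y = -2 + v and expand: f = u**3 - 2*u*v**2 - 2*v**3 + v**2.
No constant or linear terms (consistent with a singular point). Quadratic part: v**2. Cubic part: u**3 - 2*u*v**2 - 2*v**3.
The quadratic part v**2 is a perfect square, so there is a single (double) tangent line v = 0, i.e. y = -2. Restricting the cubic part to that line (v = 0) leaves u**3 ≠ 0, so f is not divisible by v and the branch is v² ≈ -u**3 to lowest order — this is a cusp.
Classification: cusp.


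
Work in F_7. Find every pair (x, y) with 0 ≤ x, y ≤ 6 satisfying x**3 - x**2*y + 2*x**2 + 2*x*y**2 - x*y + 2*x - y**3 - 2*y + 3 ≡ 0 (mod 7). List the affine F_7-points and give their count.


Affine F_7-points: {(0, 1), (1, 2), (2, 5), (3, 2), (5, 6), (6, 3)}; count = 6.

For each of the 49 pairs (x, y) ∈ F_7², evaluate f(x, y) mod 7. Record the zeros.
  x = 0: [0↦3, 1↦0, 2↦5, 3↦5, 4↦1, 5↦1, 6↦6]  zeros at y ∈ {1}
  x = 1: [0↦1, 1↦5, 2↦0, 3↦1, 4↦2, 5↦4, 6↦1]  zeros at y ∈ {2}
  x = 2: [0↦2, 1↦4, 2↦1, 3↦1, 4↦5, 5↦0, 6↦1]  zeros at y ∈ {5}
  x = 3: [0↦5, 1↦3, 2↦0, 3↦4, 4↦2, 5↦2, 6↦5]  zeros at y ∈ {2}
  x = 4: [0↦2, 1↦1, 2↦3, 3↦2, 4↦6, 5↦2, 6↦5]  zeros at y ∈ ∅
  x = 5: [0↦6, 1↦4, 2↦2, 3↦1, 4↦2, 5↦6, 6↦0]  zeros at y ∈ {6}
  x = 6: [0↦2, 1↦4, 2↦3, 3↦0, 4↦3, 5↦6, 6↦3]  zeros at y ∈ {3}
Collecting zeros: affine points = {(0, 1), (1, 2), (2, 5), (3, 2), (5, 6), (6, 3)}.
Total count |C(F_7)_aff| = 6.


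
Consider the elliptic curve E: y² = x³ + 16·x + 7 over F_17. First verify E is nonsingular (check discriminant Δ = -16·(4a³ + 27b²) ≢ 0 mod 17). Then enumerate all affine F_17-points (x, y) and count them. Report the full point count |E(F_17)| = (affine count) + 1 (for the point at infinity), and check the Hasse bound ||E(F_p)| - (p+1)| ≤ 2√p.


Affine points = {(2, 8), (2, 9), (4, 4), (4, 13), (5, 5), (5, 12), (6, 8), (6, 9), (8, 1), (8, 16), (9, 8), (9, 9), (11, 1), (11, 16), (13, 7), (13, 10), (14, 0), (15, 1), (15, 16)}; affine count = 19; |E(F_17)| = 20.

Discriminant check: Δ ∝ 4a³ + 27b² = 4·16³ + 27·7² = 4·4096 + 27·49 ≡ 10 (mod 17). Nonzero ⇒ E is nonsingular.
For each x ∈ F_17, compute rhs = x³ + 16·x + 7 mod 17, then count y ∈ F_17 with y² ≡ rhs.
  x = 0: rhs = 7, matching y values: none (0 points).
  x = 1: rhs = 7, matching y values: none (0 points).
  x = 2: rhs = 13, matching y values: 8, 9 (2 points).
  x = 3: rhs = 14, matching y values: none (0 points).
  x = 4: rhs = 16, matching y values: 4, 13 (2 points).
  x = 5: rhs = 8, matching y values: 5, 12 (2 points).
  x = 6: rhs = 13, matching y values: 8, 9 (2 points).
  x = 7: rhs = 3, matching y values: none (0 points).
  x = 8: rhs = 1, matching y values: 1, 16 (2 points).
  x = 9: rhs = 13, matching y values: 8, 9 (2 points).
  x = 10: rhs = 11, matching y values: none (0 points).
  x = 11: rhs = 1, matching y values: 1, 16 (2 points).
  x = 12: rhs = 6, matching y values: none (0 points).
  x = 13: rhs = 15, matching y values: 7, 10 (2 points).
  x = 14: rhs = 0, matching y values: 0 (1 points).
  x = 15: rhs = 1, matching y values: 1, 16 (2 points).
  x = 16: rhs = 7, matching y values: none (0 points).
Total affine count: 19.
Full point count |E(F_17)| = 19 + 1 = 20.
Hasse bound: |20 − (17+1)| = |2| = 2 ≤ 2√17 ≈ 8.2462 ✓.


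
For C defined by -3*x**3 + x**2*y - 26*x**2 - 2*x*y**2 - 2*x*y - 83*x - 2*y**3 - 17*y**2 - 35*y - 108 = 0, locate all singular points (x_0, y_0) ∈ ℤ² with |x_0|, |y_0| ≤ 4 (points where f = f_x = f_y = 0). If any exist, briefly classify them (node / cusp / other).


Singular points: {(-3, -2)}; classification: node.

Compute partial derivatives:
  f_x = -9*x**2 + 2*x*y - 52*x - 2*y**2 - 2*y - 83.
  f_y = x**2 - 4*x*y - 2*x - 6*y**2 - 34*y - 35.
Scan x_0 ∈ {−4, ..., 4}. For each x_0, f_y(x_0, y) is a polynomial in y; find its integer roots y ∈ {−4, ..., 4}, then test f_x and f at those candidates.
  x = -4: f_y(-4, y) = -6*y**2 - 18*y - 11; no integer root y with |y| ≤ 4.
  x = -3: f_y(-3, y) = -6*y**2 - 22*y - 20; vanishes at y ∈ {-2}. (-3, -2): f_x = 0, f = 0 — SINGULAR.
  x = -2: f_y(-2, y) = -6*y**2 - 26*y - 27; no integer root y with |y| ≤ 4.
  x = -1: f_y(-1, y) = -6*y**2 - 30*y - 32; no integer root y with |y| ≤ 4.
  x = 0: f_y(0, y) = -6*y**2 - 34*y - 35; no integer root y with |y| ≤ 4.
  x = 1: f_y(1, y) = -6*y**2 - 38*y - 36; no integer root y with |y| ≤ 4.
  x = 2: f_y(2, y) = -6*y**2 - 42*y - 35; no integer root y with |y| ≤ 4.
  x = 3: f_y(3, y) = -6*y**2 - 46*y - 32; no integer root y with |y| ≤ 4.
  x = 4: f_y(4, y) = -6*y**2 - 50*y - 27; no integer root y with |y| ≤ 4.
Only singular point on the grid: (-3, -2).
Classify: substitute x = -3 + u, y = -2 + v and expand: f = -3*u**3 + u**2*v - u**2 - 2*u*v**2 - 2*v**3 + v**2.
No constant or linear terms (consistent with a singular point). Quadratic part: -u**2 + v**2. Cubic part: -3*u**3 + u**2*v - 2*u*v**2 - 2*v**3.
The quadratic part v**2 - u**2 = (v − u)(v + u) splits into two distinct linear factors, so there are two distinct tangent lines y − -2 = ±(x − -3) — this is a node (ordinary double point).
Classification: node.


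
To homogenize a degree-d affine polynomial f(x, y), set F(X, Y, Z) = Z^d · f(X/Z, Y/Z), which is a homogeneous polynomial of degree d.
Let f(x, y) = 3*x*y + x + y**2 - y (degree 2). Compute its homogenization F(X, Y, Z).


F(X, Y, Z) = 3*X*Y + X*Z + Y**2 - Y*Z

deg(f) = 2.
Substitute x = X/Z, y = Y/Z into f, then multiply by Z^2.
  monomial 3·x^1·y^1 ↦ 3·X^1·Y^1·Z^0.
  monomial 1·x^1·y^0 ↦ 1·X^1·Y^0·Z^1.
  monomial 1·x^0·y^2 ↦ 1·X^0·Y^2·Z^0.
  monomial -1·x^0·y^1 ↦ -1·X^0·Y^1·Z^1.
Collecting: F(X, Y, Z) = 3*X*Y + X*Z + Y**2 - Y*Z.


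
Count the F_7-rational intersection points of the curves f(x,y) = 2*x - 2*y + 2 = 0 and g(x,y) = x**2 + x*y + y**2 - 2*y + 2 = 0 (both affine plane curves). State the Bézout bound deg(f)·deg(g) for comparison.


Common zeros: ∅; count = 0; Bézout bound = 2.

deg(f) = 1, deg(g) = 2, so Bézout bound = 2.
Scan x ∈ F_7. For each x, list the y ∈ F_7 with f(x, y) ≡ 0 and those with g(x, y) ≡ 0 (mod 7); the common zeros in that column are the intersection.
  x = 0: f ≡ 0 at y ∈ {1}; g ≡ 0 at y ∈ ∅; common: ∅.
  x = 1: f ≡ 0 at y ∈ {2}; g ≡ 0 at y ∈ ∅; common: ∅.
  x = 2: f ≡ 0 at y ∈ {3}; g ≡ 0 at y ∈ {1, 6}; common: ∅.
  x = 3: f ≡ 0 at y ∈ {4}; g ≡ 0 at y ∈ ∅; common: ∅.
  x = 4: f ≡ 0 at y ∈ {5}; g ≡ 0 at y ∈ {1, 4}; common: ∅.
  x = 5: f ≡ 0 at y ∈ {6}; g ≡ 0 at y ∈ ∅; common: ∅.
  x = 6: f ≡ 0 at y ∈ {0}; g ≡ 0 at y ∈ {4, 6}; common: ∅.
Collecting: common zeros = ∅, so the count is 0.
Comparison with the Bézout bound: 0 ≤ 2 = deg(f)·deg(g), as expected for curves with no common component (the affine F_7-count falls short of the bound because intersections may lie at infinity, over extension fields, or carry multiplicity).


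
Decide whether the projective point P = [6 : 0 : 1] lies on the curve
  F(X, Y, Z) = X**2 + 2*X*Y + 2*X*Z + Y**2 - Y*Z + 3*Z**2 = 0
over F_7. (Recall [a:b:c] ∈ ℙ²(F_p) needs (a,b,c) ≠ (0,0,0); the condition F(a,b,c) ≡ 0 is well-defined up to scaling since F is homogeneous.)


F(6,0,1) ≡ 2 (mod 7); P is NOT on the curve.

Evaluate F(6, 0, 1) term-by-term (mod 7).
  X**2 ↦ 1·36·1·1 = 36
  2*X*Y ↦ 2·6·0·1 = 0
  2*X*Z ↦ 2·6·1·1 = 12
  Y**2 ↦ 1·1·0·1 = 0
  -Y*Z ↦ -1·1·0·1 = 0
  3*Z**2 ↦ 3·1·1·1 = 3
Sum: F(6, 0, 1) = (36) + (0) + (12) + (0) + (0) + (3) = 51.
Reducing mod 7: 51 ≡ 2 (mod 7).
Since F(a, b, c) ≡ 2 ≠ 0 (mod 7), P does NOT lie on the curve.


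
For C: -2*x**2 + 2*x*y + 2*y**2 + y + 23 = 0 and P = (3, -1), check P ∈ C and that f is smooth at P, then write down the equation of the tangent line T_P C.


Tangent line at P: -14*x + 3*y + 45 = 0.

Step 1: f(3, -1) = 0, so P lies on C.
Step 2: partial derivatives
  f_x(x, y) = -4*x + 2*y, f_y(x, y) = 2*x + 4*y + 1.
  f_x(P) = -14, f_y(P) = 3 (gradient nonzero, so P is smooth).
Step 3: tangent line at P: -14·(x − 3) + 3·(y − -1) = 0.
Expanding: -14*x + 3*y + 45 = 0.


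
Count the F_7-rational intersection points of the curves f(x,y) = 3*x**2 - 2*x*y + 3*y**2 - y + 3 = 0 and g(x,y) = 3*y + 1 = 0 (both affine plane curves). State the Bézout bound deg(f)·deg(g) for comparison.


Common zeros: {(3, 2)}; count = 1; Bézout bound = 2.

deg(f) = 2, deg(g) = 1, so Bézout bound = 2.
Scan x ∈ F_7. For each x, list the y ∈ F_7 with f(x, y) ≡ 0 and those with g(x, y) ≡ 0 (mod 7); the common zeros in that column are the intersection.
  x = 0: f ≡ 0 at y ∈ {6}; g ≡ 0 at y ∈ {2}; common: ∅.
  x = 1: f ≡ 0 at y ∈ {4}; g ≡ 0 at y ∈ {2}; common: ∅.
  x = 2: f ≡ 0 at y ∈ ∅; g ≡ 0 at y ∈ {2}; common: ∅.
  x = 3: f ≡ 0 at y ∈ {2, 5}; g ≡ 0 at y ∈ {2}; common: {2}.
  x = 4: f ≡ 0 at y ∈ {4, 6}; g ≡ 0 at y ∈ {2}; common: ∅.
  x = 5: f ≡ 0 at y ∈ {1, 5}; g ≡ 0 at y ∈ {2}; common: ∅.
  x = 6: f ≡ 0 at y ∈ ∅; g ≡ 0 at y ∈ {2}; common: ∅.
Collecting: common zeros = {(3, 2)}, so the count is 1.
Comparison with the Bézout bound: 1 ≤ 2 = deg(f)·deg(g), as expected for curves with no common component (the affine F_7-count falls short of the bound because intersections may lie at infinity, over extension fields, or carry multiplicity).


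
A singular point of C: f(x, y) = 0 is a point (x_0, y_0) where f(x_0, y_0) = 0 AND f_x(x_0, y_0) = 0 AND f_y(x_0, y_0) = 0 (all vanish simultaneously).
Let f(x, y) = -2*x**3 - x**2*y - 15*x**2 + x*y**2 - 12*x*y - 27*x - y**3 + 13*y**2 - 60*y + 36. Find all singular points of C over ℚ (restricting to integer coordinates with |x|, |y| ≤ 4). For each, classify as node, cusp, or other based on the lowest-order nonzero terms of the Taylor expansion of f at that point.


Singular points: {(-3, 3)}; classification: cusp.

Compute partial derivatives:
  f_x = -6*x**2 - 2*x*y - 30*x + y**2 - 12*y - 27.
  f_y = -x**2 + 2*x*y - 12*x - 3*y**2 + 26*y - 60.
Scan x_0 ∈ {−4, ..., 4}. For each x_0, f_y(x_0, y) is a polynomial in y; find its integer roots y ∈ {−4, ..., 4}, then test f_x and f at those candidates.
  x = -4: f_y(-4, y) = -3*y**2 + 18*y - 28; no integer root y with |y| ≤ 4.
  x = -3: f_y(-3, y) = -3*y**2 + 20*y - 33; vanishes at y ∈ {3}. (-3, 3): f_x = 0, f = 0 — SINGULAR.
  x = -2: f_y(-2, y) = -3*y**2 + 22*y - 40; vanishes at y ∈ {4}. (-2, 4): f_x = -7 ≠ 0.
  x = -1: f_y(-1, y) = -3*y**2 + 24*y - 49; no integer root y with |y| ≤ 4.
  x = 0: f_y(0, y) = -3*y**2 + 26*y - 60; no integer root y with |y| ≤ 4.
  x = 1: f_y(1, y) = -3*y**2 + 28*y - 73; no integer root y with |y| ≤ 4.
  x = 2: f_y(2, y) = -3*y**2 + 30*y - 88; no integer root y with |y| ≤ 4.
  x = 3: f_y(3, y) = -3*y**2 + 32*y - 105; no integer root y with |y| ≤ 4.
  x = 4: f_y(4, y) = -3*y**2 + 34*y - 124; no integer root y with |y| ≤ 4.
Only singular point on the grid: (-3, 3).
Classify: substitute x = -3 + u, y = 3 + v and expand: f = -2*u**3 - u**2*v + u*v**2 - v**3 + v**2.
No constant or linear terms (consistent with a singular point). Quadratic part: v**2. Cubic part: -2*u**3 - u**2*v + u*v**2 - v**3.
The quadratic part v**2 is a perfect square, so there is a single (double) tangent line v = 0, i.e. y = 3. Restricting the cubic part to that line (v = 0) leaves -2*u**3 ≠ 0, so f is not divisible by v and the branch is v² ≈ 2*u**3 to lowest order — this is a cusp.
Classification: cusp.


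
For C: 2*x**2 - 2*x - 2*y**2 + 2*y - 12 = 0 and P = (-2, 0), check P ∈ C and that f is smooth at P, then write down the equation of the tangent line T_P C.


Tangent line at P: -10*x + 2*y - 20 = 0.

Step 1: f(-2, 0) = 0, so P lies on C.
Step 2: partial derivatives
  f_x(x, y) = 4*x - 2, f_y(x, y) = 2 - 4*y.
  f_x(P) = -10, f_y(P) = 2 (gradient nonzero, so P is smooth).
Step 3: tangent line at P: -10·(x − -2) + 2·(y − 0) = 0.
Expanding: -10*x + 2*y - 20 = 0.


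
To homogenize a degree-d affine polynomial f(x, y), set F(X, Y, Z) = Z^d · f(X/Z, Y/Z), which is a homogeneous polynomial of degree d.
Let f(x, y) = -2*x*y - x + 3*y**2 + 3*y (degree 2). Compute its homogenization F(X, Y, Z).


F(X, Y, Z) = -2*X*Y - X*Z + 3*Y**2 + 3*Y*Z

deg(f) = 2.
Substitute x = X/Z, y = Y/Z into f, then multiply by Z^2.
  monomial -2·x^1·y^1 ↦ -2·X^1·Y^1·Z^0.
  monomial -1·x^1·y^0 ↦ -1·X^1·Y^0·Z^1.
  monomial 3·x^0·y^2 ↦ 3·X^0·Y^2·Z^0.
  monomial 3·x^0·y^1 ↦ 3·X^0·Y^1·Z^1.
Collecting: F(X, Y, Z) = -2*X*Y - X*Z + 3*Y**2 + 3*Y*Z.


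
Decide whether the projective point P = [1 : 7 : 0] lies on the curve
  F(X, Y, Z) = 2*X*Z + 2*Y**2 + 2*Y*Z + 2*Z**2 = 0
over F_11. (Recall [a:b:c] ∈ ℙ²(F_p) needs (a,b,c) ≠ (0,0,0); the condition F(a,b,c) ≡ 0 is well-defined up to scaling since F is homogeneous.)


F(1,7,0) ≡ 10 (mod 11); P is NOT on the curve.

Evaluate F(1, 7, 0) term-by-term (mod 11).
  2*X*Z ↦ 2·1·1·0 = 0
  2*Y**2 ↦ 2·1·49·1 = 98
  2*Y*Z ↦ 2·1·7·0 = 0
  2*Z**2 ↦ 2·1·1·0 = 0
Sum: F(1, 7, 0) = (0) + (98) + (0) + (0) = 98.
Reducing mod 11: 98 ≡ 10 (mod 11).
Since F(a, b, c) ≡ 10 ≠ 0 (mod 11), P does NOT lie on the curve.


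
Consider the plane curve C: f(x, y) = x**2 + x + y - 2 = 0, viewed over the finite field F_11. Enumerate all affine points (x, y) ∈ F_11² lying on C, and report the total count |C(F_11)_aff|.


Affine F_11-points: {(0, 2), (1, 0), (2, 7), (3, 1), (4, 4), (5, 5), (6, 4), (7, 1), (8, 7), (9, 0), (10, 2)}; count = 11.

For each of the 121 pairs (x, y) ∈ F_11², evaluate f(x, y) mod 11. Record the zeros.
  x = 0: [0↦9, 1↦10, 2↦0, 3↦1, 4↦2, 5↦3, 6↦4, 7↦5, 8↦6, 9↦7, 10↦8]  zeros at y ∈ {2}
  x = 1: [0↦0, 1↦1, 2↦2, 3↦3, 4↦4, 5↦5, 6↦6, 7↦7, 8↦8, 9↦9, 10↦10]  zeros at y ∈ {0}
  x = 2: [0↦4, 1↦5, 2↦6, 3↦7, 4↦8, 5↦9, 6↦10, 7↦0, 8↦1, 9↦2, 10↦3]  zeros at y ∈ {7}
  x = 3: [0↦10, 1↦0, 2↦1, 3↦2, 4↦3, 5↦4, 6↦5, 7↦6, 8↦7, 9↦8, 10↦9]  zeros at y ∈ {1}
  x = 4: [0↦7, 1↦8, 2↦9, 3↦10, 4↦0, 5↦1, 6↦2, 7↦3, 8↦4, 9↦5, 10↦6]  zeros at y ∈ {4}
  x = 5: [0↦6, 1↦7, 2↦8, 3↦9, 4↦10, 5↦0, 6↦1, 7↦2, 8↦3, 9↦4, 10↦5]  zeros at y ∈ {5}
  x = 6: [0↦7, 1↦8, 2↦9, 3↦10, 4↦0, 5↦1, 6↦2, 7↦3, 8↦4, 9↦5, 10↦6]  zeros at y ∈ {4}
  x = 7: [0↦10, 1↦0, 2↦1, 3↦2, 4↦3, 5↦4, 6↦5, 7↦6, 8↦7, 9↦8, 10↦9]  zeros at y ∈ {1}
  x = 8: [0↦4, 1↦5, 2↦6, 3↦7, 4↦8, 5↦9, 6↦10, 7↦0, 8↦1, 9↦2, 10↦3]  zeros at y ∈ {7}
  x = 9: [0↦0, 1↦1, 2↦2, 3↦3, 4↦4, 5↦5, 6↦6, 7↦7, 8↦8, 9↦9, 10↦10]  zeros at y ∈ {0}
  x = 10: [0↦9, 1↦10, 2↦0, 3↦1, 4↦2, 5↦3, 6↦4, 7↦5, 8↦6, 9↦7, 10↦8]  zeros at y ∈ {2}
Collecting zeros: affine points = {(0, 2), (1, 0), (2, 7), (3, 1), (4, 4), (5, 5), (6, 4), (7, 1), (8, 7), (9, 0), (10, 2)}.
Total count |C(F_11)_aff| = 11.


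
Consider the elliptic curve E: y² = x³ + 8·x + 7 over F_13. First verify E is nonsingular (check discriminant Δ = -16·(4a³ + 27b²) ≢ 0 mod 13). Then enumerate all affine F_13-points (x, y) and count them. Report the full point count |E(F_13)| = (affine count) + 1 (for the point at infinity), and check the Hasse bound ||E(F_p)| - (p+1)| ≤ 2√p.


Affine points = {(1, 4), (1, 9), (4, 5), (4, 8), (5, 4), (5, 9), (7, 4), (7, 9), (11, 3), (11, 10)}; affine count = 10; |E(F_13)| = 11.

Discriminant check: Δ ∝ 4a³ + 27b² = 4·8³ + 27·7² = 4·512 + 27·49 ≡ 4 (mod 13). Nonzero ⇒ E is nonsingular.
For each x ∈ F_13, compute rhs = x³ + 8·x + 7 mod 13, then count y ∈ F_13 with y² ≡ rhs.
  x = 0: rhs = 7, matching y values: none (0 points).
  x = 1: rhs = 3, matching y values: 4, 9 (2 points).
  x = 2: rhs = 5, matching y values: none (0 points).
  x = 3: rhs = 6, matching y values: none (0 points).
  x = 4: rhs = 12, matching y values: 5, 8 (2 points).
  x = 5: rhs = 3, matching y values: 4, 9 (2 points).
  x = 6: rhs = 11, matching y values: none (0 points).
  x = 7: rhs = 3, matching y values: 4, 9 (2 points).
  x = 8: rhs = 11, matching y values: none (0 points).
  x = 9: rhs = 2, matching y values: none (0 points).
  x = 10: rhs = 8, matching y values: none (0 points).
  x = 11: rhs = 9, matching y values: 3, 10 (2 points).
  x = 12: rhs = 11, matching y values: none (0 points).
Total affine count: 10.
Full point count |E(F_13)| = 10 + 1 = 11.
Hasse bound: |11 − (13+1)| = |-3| = 3 ≤ 2√13 ≈ 7.2111 ✓.


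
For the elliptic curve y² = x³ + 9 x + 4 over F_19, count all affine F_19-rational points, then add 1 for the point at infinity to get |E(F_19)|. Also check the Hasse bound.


Affine points = {(0, 2), (0, 17), (2, 7), (2, 12), (3, 1), (3, 18), (4, 3), (4, 16), (7, 7), (7, 12), (9, 4), (9, 15), (10, 7), (10, 12), (11, 3), (11, 16), (12, 4), (12, 15), (13, 0), (14, 9), (14, 10), (16, 8), (16, 11), (17, 4), (17, 15)}; affine count = 25; |E(F_19)| = 26.

Discriminant check: Δ ∝ 4a³ + 27b² = 4·9³ + 27·4² = 4·729 + 27·16 ≡ 4 (mod 19). Nonzero ⇒ E is nonsingular.
For each x ∈ F_19, compute rhs = x³ + 9·x + 4 mod 19, then count y ∈ F_19 with y² ≡ rhs.
  x = 0: rhs = 4, matching y values: 2, 17 (2 points).
  x = 1: rhs = 14, matching y values: none (0 points).
  x = 2: rhs = 11, matching y values: 7, 12 (2 points).
  x = 3: rhs = 1, matching y values: 1, 18 (2 points).
  x = 4: rhs = 9, matching y values: 3, 16 (2 points).
  x = 5: rhs = 3, matching y values: none (0 points).
  x = 6: rhs = 8, matching y values: none (0 points).
  x = 7: rhs = 11, matching y values: 7, 12 (2 points).
  x = 8: rhs = 18, matching y values: none (0 points).
  x = 9: rhs = 16, matching y values: 4, 15 (2 points).
  x = 10: rhs = 11, matching y values: 7, 12 (2 points).
  x = 11: rhs = 9, matching y values: 3, 16 (2 points).
  x = 12: rhs = 16, matching y values: 4, 15 (2 points).
  x = 13: rhs = 0, matching y values: 0 (1 points).
  x = 14: rhs = 5, matching y values: 9, 10 (2 points).
  x = 15: rhs = 18, matching y values: none (0 points).
  x = 16: rhs = 7, matching y values: 8, 11 (2 points).
  x = 17: rhs = 16, matching y values: 4, 15 (2 points).
  x = 18: rhs = 13, matching y values: none (0 points).
Total affine count: 25.
Full point count |E(F_19)| = 25 + 1 = 26.
Hasse bound: |26 − (19+1)| = |6| = 6 ≤ 2√19 ≈ 8.7178 ✓.


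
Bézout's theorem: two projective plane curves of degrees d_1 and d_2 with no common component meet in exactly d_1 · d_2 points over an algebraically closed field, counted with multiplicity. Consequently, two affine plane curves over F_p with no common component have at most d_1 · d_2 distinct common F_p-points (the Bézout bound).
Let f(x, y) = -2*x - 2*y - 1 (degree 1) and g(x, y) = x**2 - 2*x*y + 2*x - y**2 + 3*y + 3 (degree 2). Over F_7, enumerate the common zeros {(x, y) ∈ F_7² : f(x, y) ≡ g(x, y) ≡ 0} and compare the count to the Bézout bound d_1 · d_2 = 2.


Common zeros: ∅; count = 0; Bézout bound = 2.

deg(f) = 1, deg(g) = 2, so Bézout bound = 2.
Scan x ∈ F_7. For each x, list the y ∈ F_7 with f(x, y) ≡ 0 and those with g(x, y) ≡ 0 (mod 7); the common zeros in that column are the intersection.
  x = 0: f ≡ 0 at y ∈ {3}; g ≡ 0 at y ∈ {5}; common: ∅.
  x = 1: f ≡ 0 at y ∈ {2}; g ≡ 0 at y ∈ {3, 5}; common: ∅.
  x = 2: f ≡ 0 at y ∈ {1}; g ≡ 0 at y ∈ ∅; common: ∅.
  x = 3: f ≡ 0 at y ∈ {0}; g ≡ 0 at y ∈ {1, 3}; common: ∅.
  x = 4: f ≡ 0 at y ∈ {6}; g ≡ 0 at y ∈ {1}; common: ∅.
  x = 5: f ≡ 0 at y ∈ {5}; g ≡ 0 at y ∈ ∅; common: ∅.
  x = 6: f ≡ 0 at y ∈ {4}; g ≡ 0 at y ∈ ∅; common: ∅.
Collecting: common zeros = ∅, so the count is 0.
Comparison with the Bézout bound: 0 ≤ 2 = deg(f)·deg(g), as expected for curves with no common component (the affine F_7-count falls short of the bound because intersections may lie at infinity, over extension fields, or carry multiplicity).


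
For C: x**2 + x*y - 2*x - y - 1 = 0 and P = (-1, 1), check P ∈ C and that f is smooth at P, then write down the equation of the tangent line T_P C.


Tangent line at P: -3*x - 2*y - 1 = 0.

Step 1: f(-1, 1) = 0, so P lies on C.
Step 2: partial derivatives
  f_x(x, y) = 2*x + y - 2, f_y(x, y) = x - 1.
  f_x(P) = -3, f_y(P) = -2 (gradient nonzero, so P is smooth).
Step 3: tangent line at P: -3·(x − -1) + -2·(y − 1) = 0.
Expanding: -3*x - 2*y - 1 = 0.


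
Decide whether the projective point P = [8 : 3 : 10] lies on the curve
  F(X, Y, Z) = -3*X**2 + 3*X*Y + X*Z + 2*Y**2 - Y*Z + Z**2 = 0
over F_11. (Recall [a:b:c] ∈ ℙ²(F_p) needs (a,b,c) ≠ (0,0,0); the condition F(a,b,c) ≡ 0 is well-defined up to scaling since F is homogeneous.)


F(8,3,10) ≡ 4 (mod 11); P is NOT on the curve.

Evaluate F(8, 3, 10) term-by-term (mod 11).
  -3*X**2 ↦ -3·64·1·1 = -192
  3*X*Y ↦ 3·8·3·1 = 72
  X*Z ↦ 1·8·1·10 = 80
  2*Y**2 ↦ 2·1·9·1 = 18
  -Y*Z ↦ -1·1·3·10 = -30
  Z**2 ↦ 1·1·1·100 = 100
Sum: F(8, 3, 10) = (-192) + (72) + (80) + (18) + (-30) + (100) = 48.
Reducing mod 11: 48 ≡ 4 (mod 11).
Since F(a, b, c) ≡ 4 ≠ 0 (mod 11), P does NOT lie on the curve.


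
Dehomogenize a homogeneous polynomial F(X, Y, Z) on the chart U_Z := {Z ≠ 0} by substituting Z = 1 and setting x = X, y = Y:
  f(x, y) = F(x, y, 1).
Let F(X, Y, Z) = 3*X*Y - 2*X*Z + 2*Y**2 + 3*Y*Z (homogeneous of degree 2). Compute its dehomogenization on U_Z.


f(x, y) = 3*x*y - 2*x + 2*y**2 + 3*y

On U_Z we set Z = 1. Each monomial c·X^i·Y^j·Z^k in F becomes c·x^i·y^j·1^k = c·x^i·y^j.
Substituting Z = 1: F(X, Y, 1) = 3*x*y - 2*x + 2*y**2 + 3*y.
Note: deg(f) ≤ deg(F) = 2; strict inequality happens when F is divisible by Z (lost terms).


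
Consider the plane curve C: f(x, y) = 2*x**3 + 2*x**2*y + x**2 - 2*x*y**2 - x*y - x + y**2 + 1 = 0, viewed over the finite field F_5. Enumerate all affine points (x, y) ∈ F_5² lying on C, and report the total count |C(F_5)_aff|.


Affine F_5-points: {(0, 2), (0, 3), (2, 3), (2, 4)}; count = 4.

For each of the 25 pairs (x, y) ∈ F_5², evaluate f(x, y) mod 5. Record the zeros.
  x = 0: [0↦1, 1↦2, 2↦0, 3↦0, 4↦2]  zeros at y ∈ {2, 3}
  x = 1: [0↦3, 1↦3, 2↦1, 3↦2, 4↦1]  zeros at y ∈ ∅
  x = 2: [0↦4, 1↦2, 2↦4, 3↦0, 4↦0]  zeros at y ∈ {3, 4}
  x = 3: [0↦1, 1↦1, 2↦1, 3↦1, 4↦1]  zeros at y ∈ ∅
  x = 4: [0↦1, 1↦2, 2↦4, 3↦2, 4↦1]  zeros at y ∈ ∅
Collecting zeros: affine points = {(0, 2), (0, 3), (2, 3), (2, 4)}.
Total count |C(F_5)_aff| = 4.


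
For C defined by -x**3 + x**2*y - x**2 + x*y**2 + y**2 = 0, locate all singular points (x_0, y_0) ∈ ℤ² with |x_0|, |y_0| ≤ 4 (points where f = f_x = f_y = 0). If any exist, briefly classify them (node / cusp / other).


Singular points: {(0, 0)}; classification: node.

Compute partial derivatives:
  f_x = -3*x**2 + 2*x*y - 2*x + y**2.
  f_y = x**2 + 2*x*y + 2*y.
Scan x_0 ∈ {−4, ..., 4}. For each x_0, f_y(x_0, y) is a polynomial in y; find its integer roots y ∈ {−4, ..., 4}, then test f_x and f at those candidates.
  x = -4: f_y(-4, y) = 16 - 6*y; no integer root y with |y| ≤ 4.
  x = -3: f_y(-3, y) = 9 - 4*y; no integer root y with |y| ≤ 4.
  x = -2: f_y(-2, y) = 4 - 2*y; vanishes at y ∈ {2}. (-2, 2): f_x = -12 ≠ 0.
  x = -1: f_y(-1, y) = 1; no integer root y with |y| ≤ 4.
  x = 0: f_y(0, y) = 2*y; vanishes at y ∈ {0}. (0, 0): f_x = 0, f = 0 — SINGULAR.
  x = 1: f_y(1, y) = 4*y + 1; no integer root y with |y| ≤ 4.
  x = 2: f_y(2, y) = 6*y + 4; no integer root y with |y| ≤ 4.
  x = 3: f_y(3, y) = 8*y + 9; no integer root y with |y| ≤ 4.
  x = 4: f_y(4, y) = 10*y + 16; no integer root y with |y| ≤ 4.
Only singular point on the grid: (0, 0).
Classify: substitute x = 0 + u, y = 0 + v and expand: f = -u**3 + u**2*v - u**2 + u*v**2 + v**2.
No constant or linear terms (consistent with a singular point). Quadratic part: -u**2 + v**2. Cubic part: -u**3 + u**2*v + u*v**2.
The quadratic part v**2 - u**2 = (v − u)(v + u) splits into two distinct linear factors, so there are two distinct tangent lines y − 0 = ±(x − 0) — this is a node (ordinary double point).
Classification: node.


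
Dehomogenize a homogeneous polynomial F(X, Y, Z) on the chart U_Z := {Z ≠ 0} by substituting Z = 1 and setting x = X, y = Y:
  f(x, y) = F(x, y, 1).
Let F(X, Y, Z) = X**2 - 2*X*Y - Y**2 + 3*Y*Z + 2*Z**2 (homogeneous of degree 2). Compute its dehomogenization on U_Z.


f(x, y) = x**2 - 2*x*y - y**2 + 3*y + 2

On U_Z we set Z = 1. Each monomial c·X^i·Y^j·Z^k in F becomes c·x^i·y^j·1^k = c·x^i·y^j.
Substituting Z = 1: F(X, Y, 1) = x**2 - 2*x*y - y**2 + 3*y + 2.
Note: deg(f) ≤ deg(F) = 2; strict inequality happens when F is divisible by Z (lost terms).


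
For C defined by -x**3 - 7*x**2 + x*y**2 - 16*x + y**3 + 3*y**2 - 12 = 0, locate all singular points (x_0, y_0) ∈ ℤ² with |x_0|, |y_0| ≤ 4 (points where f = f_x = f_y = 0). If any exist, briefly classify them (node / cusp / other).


Singular points: {(-2, 0)}; classification: node.

Compute partial derivatives:
  f_x = -3*x**2 - 14*x + y**2 - 16.
  f_y = 2*x*y + 3*y**2 + 6*y.
Scan x_0 ∈ {−4, ..., 4}. For each x_0, f_y(x_0, y) is a polynomial in y; find its integer roots y ∈ {−4, ..., 4}, then test f_x and f at those candidates.
  x = -4: f_y(-4, y) = 3*y**2 - 2*y; vanishes at y ∈ {0}. (-4, 0): f_x = -8 ≠ 0.
  x = -3: f_y(-3, y) = 3*y**2; vanishes at y ∈ {0}. (-3, 0): f_x = -1 ≠ 0.
  x = -2: f_y(-2, y) = 3*y**2 + 2*y; vanishes at y ∈ {0}. (-2, 0): f_x = 0, f = 0 — SINGULAR.
  x = -1: f_y(-1, y) = 3*y**2 + 4*y; vanishes at y ∈ {0}. (-1, 0): f_x = -5 ≠ 0.
  x = 0: f_y(0, y) = 3*y**2 + 6*y; vanishes at y ∈ {-2, 0}. (0, -2): f_x = -12 ≠ 0; (0, 0): f_x = -16 ≠ 0.
  x = 1: f_y(1, y) = 3*y**2 + 8*y; vanishes at y ∈ {0}. (1, 0): f_x = -33 ≠ 0.
  x = 2: f_y(2, y) = 3*y**2 + 10*y; vanishes at y ∈ {0}. (2, 0): f_x = -56 ≠ 0.
  x = 3: f_y(3, y) = 3*y**2 + 12*y; vanishes at y ∈ {-4, 0}. (3, -4): f_x = -69 ≠ 0; (3, 0): f_x = -85 ≠ 0.
  x = 4: f_y(4, y) = 3*y**2 + 14*y; vanishes at y ∈ {0}. (4, 0): f_x = -120 ≠ 0.
Only singular point on the grid: (-2, 0).
Classify: substitute x = -2 + u, y = 0 + v and expand: f = -u**3 - u**2 + u*v**2 + v**3 + v**2.
No constant or linear terms (consistent with a singular point). Quadratic part: -u**2 + v**2. Cubic part: -u**3 + u*v**2 + v**3.
The quadratic part v**2 - u**2 = (v − u)(v + u) splits into two distinct linear factors, so there are two distinct tangent lines y − 0 = ±(x − -2) — this is a node (ordinary double point).
Classification: node.


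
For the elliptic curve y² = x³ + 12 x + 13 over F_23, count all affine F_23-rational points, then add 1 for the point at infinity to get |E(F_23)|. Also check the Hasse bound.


Affine points = {(0, 6), (0, 17), (1, 7), (1, 16), (6, 5), (6, 18), (7, 7), (7, 16), (8, 0), (10, 11), (10, 12), (11, 2), (11, 21), (14, 2), (14, 21), (15, 7), (15, 16), (16, 0), (17, 1), (17, 22), (18, 9), (18, 14), (19, 4), (19, 19), (21, 2), (21, 21), (22, 0)}; affine count = 27; |E(F_23)| = 28.

Discriminant check: Δ ∝ 4a³ + 27b² = 4·12³ + 27·13² = 4·1728 + 27·169 ≡ 21 (mod 23). Nonzero ⇒ E is nonsingular.
For each x ∈ F_23, compute rhs = x³ + 12·x + 13 mod 23, then count y ∈ F_23 with y² ≡ rhs.
  x = 0: rhs = 13, matching y values: 6, 17 (2 points).
  x = 1: rhs = 3, matching y values: 7, 16 (2 points).
  x = 2: rhs = 22, matching y values: none (0 points).
  x = 3: rhs = 7, matching y values: none (0 points).
  x = 4: rhs = 10, matching y values: none (0 points).
  x = 5: rhs = 14, matching y values: none (0 points).
  x = 6: rhs = 2, matching y values: 5, 18 (2 points).
  x = 7: rhs = 3, matching y values: 7, 16 (2 points).
  x = 8: rhs = 0, matching y values: 0 (1 points).
  x = 9: rhs = 22, matching y values: none (0 points).
  x = 10: rhs = 6, matching y values: 11, 12 (2 points).
  x = 11: rhs = 4, matching y values: 2, 21 (2 points).
  x = 12: rhs = 22, matching y values: none (0 points).
  x = 13: rhs = 20, matching y values: none (0 points).
  x = 14: rhs = 4, matching y values: 2, 21 (2 points).
  x = 15: rhs = 3, matching y values: 7, 16 (2 points).
  x = 16: rhs = 0, matching y values: 0 (1 points).
  x = 17: rhs = 1, matching y values: 1, 22 (2 points).
  x = 18: rhs = 12, matching y values: 9, 14 (2 points).
  x = 19: rhs = 16, matching y values: 4, 19 (2 points).
  x = 20: rhs = 19, matching y values: none (0 points).
  x = 21: rhs = 4, matching y values: 2, 21 (2 points).
  x = 22: rhs = 0, matching y values: 0 (1 points).
Total affine count: 27.
Full point count |E(F_23)| = 27 + 1 = 28.
Hasse bound: |28 − (23+1)| = |4| = 4 ≤ 2√23 ≈ 9.5917 ✓.


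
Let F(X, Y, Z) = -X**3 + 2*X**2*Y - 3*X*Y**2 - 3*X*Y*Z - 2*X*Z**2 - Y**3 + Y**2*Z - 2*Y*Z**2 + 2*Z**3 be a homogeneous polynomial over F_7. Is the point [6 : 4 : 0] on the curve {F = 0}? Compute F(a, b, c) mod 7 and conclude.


F(6,4,0) ≡ 0 (mod 7); P is on the curve.

Evaluate F(6, 4, 0) term-by-term (mod 7).
  -X**3 ↦ -1·216·1·1 = -216
  2*X**2*Y ↦ 2·36·4·1 = 288
  -3*X*Y**2 ↦ -3·6·16·1 = -288
  -3*X*Y*Z ↦ -3·6·4·0 = 0
  -2*X*Z**2 ↦ -2·6·1·0 = 0
  -Y**3 ↦ -1·1·64·1 = -64
  Y**2*Z ↦ 1·1·16·0 = 0
  -2*Y*Z**2 ↦ -2·1·4·0 = 0
  2*Z**3 ↦ 2·1·1·0 = 0
Sum: F(6, 4, 0) = (-216) + (288) + (-288) + (0) + (0) + (-64) + (0) + (0) + (0) = -280.
Reducing mod 7: -280 ≡ 0 (mod 7).
Since F(a, b, c) ≡ 0 (mod 7), P lies on the curve.


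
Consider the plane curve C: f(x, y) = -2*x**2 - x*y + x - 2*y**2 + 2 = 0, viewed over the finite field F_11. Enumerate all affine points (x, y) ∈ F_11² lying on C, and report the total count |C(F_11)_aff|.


Affine F_11-points: {(0, 1), (0, 10), (1, 6), (1, 10), (2, 4), (2, 6), (3, 7), (3, 8), (5, 7), (8, 9), (10, 8), (10, 9)}; count = 12.

For each of the 121 pairs (x, y) ∈ F_11², evaluate f(x, y) mod 11. Record the zeros.
  x = 0: [0↦2, 1↦0, 2↦5, 3↦6, 4↦3, 5↦7, 6↦7, 7↦3, 8↦6, 9↦5, 10↦0]  zeros at y ∈ {1, 10}
  x = 1: [0↦1, 1↦9, 2↦2, 3↦2, 4↦9, 5↦1, 6↦0, 7↦6, 8↦8, 9↦6, 10↦0]  zeros at y ∈ {6, 10}
  x = 2: [0↦7, 1↦3, 2↦6, 3↦5, 4↦0, 5↦2, 6↦0, 7↦5, 8↦6, 9↦3, 10↦7]  zeros at y ∈ {4, 6}
  x = 3: [0↦9, 1↦4, 2↦6, 3↦4, 4↦9, 5↦10, 6↦7, 7↦0, 8↦0, 9↦7, 10↦10]  zeros at y ∈ {7, 8}
  x = 4: [0↦7, 1↦1, 2↦2, 3↦10, 4↦3, 5↦3, 6↦10, 7↦2, 8↦1, 9↦7, 10↦9]  zeros at y ∈ ∅
  x = 5: [0↦1, 1↦5, 2↦5, 3↦1, 4↦4, 5↦3, 6↦9, 7↦0, 8↦9, 9↦3, 10↦4]  zeros at y ∈ {7}
  x = 6: [0↦2, 1↦5, 2↦4, 3↦10, 4↦1, 5↦10, 6↦4, 7↦5, 8↦2, 9↦6, 10↦6]  zeros at y ∈ ∅
  x = 7: [0↦10, 1↦1, 2↦10, 3↦4, 4↦5, 5↦2, 6↦6, 7↦6, 8↦2, 9↦5, 10↦4]  zeros at y ∈ ∅
  x = 8: [0↦3, 1↦4, 2↦1, 3↦5, 4↦5, 5↦1, 6↦4, 7↦3, 8↦9, 9↦0, 10↦9]  zeros at y ∈ {9}
  x = 9: [0↦3, 1↦3, 2↦10, 3↦2, 4↦1, 5↦7, 6↦9, 7↦7, 8↦1, 9↦2, 10↦10]  zeros at y ∈ ∅
  x = 10: [0↦10, 1↦9, 2↦4, 3↦6, 4↦4, 5↦9, 6↦10, 7↦7, 8↦0, 9↦0, 10↦7]  zeros at y ∈ {8, 9}
Collecting zeros: affine points = {(0, 1), (0, 10), (1, 6), (1, 10), (2, 4), (2, 6), (3, 7), (3, 8), (5, 7), (8, 9), (10, 8), (10, 9)}.
Total count |C(F_11)_aff| = 12.


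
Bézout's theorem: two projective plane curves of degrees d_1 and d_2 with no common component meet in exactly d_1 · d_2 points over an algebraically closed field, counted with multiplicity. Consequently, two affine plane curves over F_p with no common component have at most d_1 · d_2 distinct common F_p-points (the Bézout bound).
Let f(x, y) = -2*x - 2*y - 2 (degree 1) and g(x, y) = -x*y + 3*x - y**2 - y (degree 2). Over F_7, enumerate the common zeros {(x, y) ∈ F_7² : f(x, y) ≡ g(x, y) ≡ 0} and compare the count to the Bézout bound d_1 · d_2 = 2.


Common zeros: {(0, 6)}; count = 1; Bézout bound = 2.

deg(f) = 1, deg(g) = 2, so Bézout bound = 2.
Scan x ∈ F_7. For each x, list the y ∈ F_7 with f(x, y) ≡ 0 and those with g(x, y) ≡ 0 (mod 7); the common zeros in that column are the intersection.
  x = 0: f ≡ 0 at y ∈ {6}; g ≡ 0 at y ∈ {0, 6}; common: {6}.
  x = 1: f ≡ 0 at y ∈ {5}; g ≡ 0 at y ∈ {1, 4}; common: ∅.
  x = 2: f ≡ 0 at y ∈ {4}; g ≡ 0 at y ∈ ∅; common: ∅.
  x = 3: f ≡ 0 at y ∈ {3}; g ≡ 0 at y ∈ ∅; common: ∅.
  x = 4: f ≡ 0 at y ∈ {2}; g ≡ 0 at y ∈ ∅; common: ∅.
  x = 5: f ≡ 0 at y ∈ {1}; g ≡ 0 at y ∈ ∅; common: ∅.
  x = 6: f ≡ 0 at y ∈ {0}; g ≡ 0 at y ∈ {2, 5}; common: ∅.
Collecting: common zeros = {(0, 6)}, so the count is 1.
Comparison with the Bézout bound: 1 ≤ 2 = deg(f)·deg(g), as expected for curves with no common component (the affine F_7-count falls short of the bound because intersections may lie at infinity, over extension fields, or carry multiplicity).
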